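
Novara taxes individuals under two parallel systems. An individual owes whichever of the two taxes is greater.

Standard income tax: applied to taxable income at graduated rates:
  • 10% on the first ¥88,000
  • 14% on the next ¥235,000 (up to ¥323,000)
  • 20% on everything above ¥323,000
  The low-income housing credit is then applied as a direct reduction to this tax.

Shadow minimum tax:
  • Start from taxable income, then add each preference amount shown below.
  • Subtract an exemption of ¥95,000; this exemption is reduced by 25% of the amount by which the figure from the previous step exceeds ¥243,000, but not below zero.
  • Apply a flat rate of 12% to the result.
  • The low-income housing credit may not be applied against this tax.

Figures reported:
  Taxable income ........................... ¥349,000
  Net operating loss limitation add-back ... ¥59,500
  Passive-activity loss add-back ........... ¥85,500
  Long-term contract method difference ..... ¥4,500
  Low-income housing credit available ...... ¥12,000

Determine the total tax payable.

Standard income tax:
  ¥88,000 × 10% = ¥8,800
  ¥235,000 × 14% = ¥32,900
  ¥26,000 × 20% = ¥5,200
  → ¥46,900
  Less low-income housing credit ¥12,000 → ¥34,900

Shadow minimum tax:
  Adjusted income: ¥349,000 + ¥59,500 + ¥85,500 + ¥4,500 = ¥498,500
  Exemption: ¥95,000 − 25% × (¥498,500 − ¥243,000) = ¥95,000 − ¥63,875 = ¥31,125
  Base: ¥498,500 − ¥31,125 = ¥467,375
  ¥467,375 × 12% = ¥56,085

¥56,085 > ¥34,900, so the shadow minimum tax is the binding amount.

¥56,085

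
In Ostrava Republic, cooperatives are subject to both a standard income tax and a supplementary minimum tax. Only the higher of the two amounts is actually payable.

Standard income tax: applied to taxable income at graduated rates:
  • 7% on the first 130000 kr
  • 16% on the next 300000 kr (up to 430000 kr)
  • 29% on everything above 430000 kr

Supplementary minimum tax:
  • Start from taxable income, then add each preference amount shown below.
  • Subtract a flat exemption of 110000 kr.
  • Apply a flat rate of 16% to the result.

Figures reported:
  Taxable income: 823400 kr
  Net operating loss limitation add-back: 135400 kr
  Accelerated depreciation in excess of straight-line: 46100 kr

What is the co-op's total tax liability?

Standard income tax:
  130000 kr × 7% = 9100 kr
  300000 kr × 16% = 48000 kr
  393400 kr × 29% = 114086 kr
  → 171186 kr

Supplementary minimum tax:
  Adjusted income: 823400 kr + 135400 kr + 46100 kr = 1004900 kr
  Less exemption 110000 kr → base 894900 kr
  894900 kr × 16% = 143184 kr

171186 kr > 143184 kr, so the standard income tax governs.

171186 kr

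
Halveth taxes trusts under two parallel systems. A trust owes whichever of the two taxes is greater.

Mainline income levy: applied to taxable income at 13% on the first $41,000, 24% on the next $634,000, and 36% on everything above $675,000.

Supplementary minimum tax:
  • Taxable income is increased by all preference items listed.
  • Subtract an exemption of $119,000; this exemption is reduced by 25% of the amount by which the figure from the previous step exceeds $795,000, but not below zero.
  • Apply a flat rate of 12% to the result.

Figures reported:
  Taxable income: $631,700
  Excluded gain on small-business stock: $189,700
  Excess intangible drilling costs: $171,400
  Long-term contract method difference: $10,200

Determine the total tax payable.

$147,098

Supplementary minimum tax:
  Adjusted income: $631,700 + $189,700 + $171,400 + $10,200 = $1,003,000
  Exemption: $119,000 − 25% × ($1,003,000 − $795,000) = $119,000 − $52,000 = $67,000
  Base: $1,003,000 − $67,000 = $936,000
  $936,000 × 12% = $112,320

Mainline income levy:
  $41,000 × 13% = $5,330
  $590,700 × 24% = $141,768
  → $147,098

$147,098 > $112,320, so the mainline income levy governs.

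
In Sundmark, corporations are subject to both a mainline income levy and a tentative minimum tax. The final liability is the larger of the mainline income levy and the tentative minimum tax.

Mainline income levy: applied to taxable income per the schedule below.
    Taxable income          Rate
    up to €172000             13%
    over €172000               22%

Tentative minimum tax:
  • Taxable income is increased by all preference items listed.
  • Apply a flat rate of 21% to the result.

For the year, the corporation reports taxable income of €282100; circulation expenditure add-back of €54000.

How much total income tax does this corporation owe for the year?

Tentative minimum tax:
  Adjusted income: €282100 + €54000 = €336100
  €336100 × 21% = €70581

Mainline income levy:
  €172000 × 13% = €22360
  €110100 × 22% = €24222
  → €46582

€70581 > €46582, so the tentative minimum tax is the binding amount.

€70581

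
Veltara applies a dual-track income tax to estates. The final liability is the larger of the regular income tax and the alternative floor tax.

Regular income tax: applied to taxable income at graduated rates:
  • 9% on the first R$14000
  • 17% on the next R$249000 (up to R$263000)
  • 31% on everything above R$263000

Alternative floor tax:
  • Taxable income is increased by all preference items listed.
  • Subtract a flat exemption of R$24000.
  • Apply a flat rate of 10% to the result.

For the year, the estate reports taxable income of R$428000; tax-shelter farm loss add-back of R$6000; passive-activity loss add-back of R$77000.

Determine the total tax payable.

R$94740

Regular income tax:
  R$14000 × 9% = R$1260
  R$249000 × 17% = R$42330
  R$165000 × 31% = R$51150
  → R$94740

Alternative floor tax:
  Adjusted income: R$428000 + R$6000 + R$77000 = R$511000
  Less exemption R$24000 → base R$487000
  R$487000 × 10% = R$48700

R$94740 > R$48700, so the regular income tax governs.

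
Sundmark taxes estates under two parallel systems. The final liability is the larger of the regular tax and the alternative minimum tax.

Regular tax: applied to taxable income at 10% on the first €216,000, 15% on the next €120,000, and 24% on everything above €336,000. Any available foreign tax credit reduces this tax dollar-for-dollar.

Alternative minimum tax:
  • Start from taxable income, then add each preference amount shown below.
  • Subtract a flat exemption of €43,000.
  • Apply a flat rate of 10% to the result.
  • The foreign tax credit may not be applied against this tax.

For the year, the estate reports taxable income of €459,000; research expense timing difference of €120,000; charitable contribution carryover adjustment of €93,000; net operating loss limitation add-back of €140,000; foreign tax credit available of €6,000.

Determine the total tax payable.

€76,900

Regular tax:
  €216,000 × 10% = €21,600
  €120,000 × 15% = €18,000
  €123,000 × 24% = €29,520
  → €69,120
  Less foreign tax credit €6,000 → €63,120

Alternative minimum tax:
  Adjusted income: €459,000 + €120,000 + €93,000 + €140,000 = €812,000
  Less exemption €43,000 → base €769,000
  €769,000 × 10% = €76,900

€76,900 > €63,120, so the alternative minimum tax is the binding amount.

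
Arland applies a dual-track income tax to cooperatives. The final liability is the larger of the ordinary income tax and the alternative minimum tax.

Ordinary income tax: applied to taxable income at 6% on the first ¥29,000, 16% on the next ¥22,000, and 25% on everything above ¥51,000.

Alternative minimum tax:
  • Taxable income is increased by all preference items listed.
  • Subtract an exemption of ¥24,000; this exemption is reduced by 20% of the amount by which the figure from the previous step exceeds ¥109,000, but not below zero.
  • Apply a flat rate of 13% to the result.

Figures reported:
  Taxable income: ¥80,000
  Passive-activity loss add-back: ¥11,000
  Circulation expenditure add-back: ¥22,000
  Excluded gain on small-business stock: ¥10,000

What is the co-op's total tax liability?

¥13,234

Ordinary income tax:
  ¥29,000 × 6% = ¥1,740
  ¥22,000 × 16% = ¥3,520
  ¥29,000 × 25% = ¥7,250
  → ¥12,510

Alternative minimum tax:
  Adjusted income: ¥80,000 + ¥11,000 + ¥22,000 + ¥10,000 = ¥123,000
  Exemption: ¥24,000 − 20% × (¥123,000 − ¥109,000) = ¥24,000 − ¥2,800 = ¥21,200
  Base: ¥123,000 − ¥21,200 = ¥101,800
  ¥101,800 × 13% = ¥13,234

¥13,234 > ¥12,510, so the alternative minimum tax is the binding amount.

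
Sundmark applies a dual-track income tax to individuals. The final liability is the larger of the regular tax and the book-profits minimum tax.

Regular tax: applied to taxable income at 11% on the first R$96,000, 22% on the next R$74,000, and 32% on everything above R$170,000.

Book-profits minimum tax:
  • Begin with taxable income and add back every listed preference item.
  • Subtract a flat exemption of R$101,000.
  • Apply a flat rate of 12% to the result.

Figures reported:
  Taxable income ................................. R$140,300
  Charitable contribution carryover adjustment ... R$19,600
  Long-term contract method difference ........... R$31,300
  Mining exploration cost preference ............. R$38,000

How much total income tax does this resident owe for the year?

R$20,306

Regular tax:
  R$96,000 × 11% = R$10,560
  R$44,300 × 22% = R$9,746
  → R$20,306

Book-profits minimum tax:
  Adjusted income: R$140,300 + R$19,600 + R$31,300 + R$38,000 = R$229,200
  Less exemption R$101,000 → base R$128,200
  R$128,200 × 12% = R$15,384

R$20,306 > R$15,384, so the regular tax governs.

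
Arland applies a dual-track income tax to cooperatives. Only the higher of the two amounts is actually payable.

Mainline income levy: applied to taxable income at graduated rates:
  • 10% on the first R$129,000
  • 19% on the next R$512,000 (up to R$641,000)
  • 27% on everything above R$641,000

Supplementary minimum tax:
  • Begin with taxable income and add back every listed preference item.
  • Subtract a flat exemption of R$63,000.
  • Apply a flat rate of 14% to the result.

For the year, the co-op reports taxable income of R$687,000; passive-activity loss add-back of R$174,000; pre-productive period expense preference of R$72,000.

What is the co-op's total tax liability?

Mainline income levy:
  R$129,000 × 10% = R$12,900
  R$512,000 × 19% = R$97,280
  R$46,000 × 27% = R$12,420
  → R$122,600

Supplementary minimum tax:
  Adjusted income: R$687,000 + R$174,000 + R$72,000 = R$933,000
  Less exemption R$63,000 → base R$870,000
  R$870,000 × 14% = R$121,800

R$122,600 > R$121,800, so the mainline income levy governs.

R$122,600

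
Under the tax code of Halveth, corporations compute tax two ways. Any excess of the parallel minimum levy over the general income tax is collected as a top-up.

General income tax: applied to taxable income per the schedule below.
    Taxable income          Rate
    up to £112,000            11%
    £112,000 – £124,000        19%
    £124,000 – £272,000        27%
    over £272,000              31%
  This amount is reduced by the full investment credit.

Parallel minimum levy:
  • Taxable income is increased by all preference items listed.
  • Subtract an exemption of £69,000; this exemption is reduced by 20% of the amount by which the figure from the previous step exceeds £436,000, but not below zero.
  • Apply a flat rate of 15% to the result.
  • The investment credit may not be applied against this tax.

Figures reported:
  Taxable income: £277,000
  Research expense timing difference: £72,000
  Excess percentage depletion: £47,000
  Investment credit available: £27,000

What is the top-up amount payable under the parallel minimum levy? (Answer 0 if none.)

General income tax:
  £112,000 × 11% = £12,320
  £12,000 × 19% = £2,280
  £148,000 × 27% = £39,960
  £5,000 × 31% = £1,550
  → £56,110
  Less investment credit £27,000 → £29,110

Parallel minimum levy:
  Adjusted income: £277,000 + £72,000 + £47,000 = £396,000
  Exemption: £396,000 ≤ £436,000, so full £69,000 applies
  Base: £396,000 − £69,000 = £327,000
  £327,000 × 15% = £49,050

Excess of parallel minimum levy over general income tax: £49,050 − £29,110 = £19,940.

£19,940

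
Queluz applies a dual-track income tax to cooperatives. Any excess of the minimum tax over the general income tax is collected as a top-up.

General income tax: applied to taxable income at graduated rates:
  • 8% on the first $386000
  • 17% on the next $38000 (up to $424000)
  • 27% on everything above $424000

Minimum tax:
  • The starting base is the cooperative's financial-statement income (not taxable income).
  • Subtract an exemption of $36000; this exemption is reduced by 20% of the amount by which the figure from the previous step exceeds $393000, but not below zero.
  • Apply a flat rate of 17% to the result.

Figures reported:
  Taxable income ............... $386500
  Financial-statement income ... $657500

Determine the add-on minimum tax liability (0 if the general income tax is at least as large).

$80810

General income tax:
  $386000 × 8% = $30880
  $500 × 17% = $85
  → $30965

Minimum tax:
  Base (financial-statement income): $657500
  Exemption: 20% × ($657500 − $393000) = $52900 ≥ $36000, so the exemption is fully phased out
  Base: $657500 − $0 = $657500
  $657500 × 17% = $111775

Excess of minimum tax over general income tax: $111775 − $30965 = $80810.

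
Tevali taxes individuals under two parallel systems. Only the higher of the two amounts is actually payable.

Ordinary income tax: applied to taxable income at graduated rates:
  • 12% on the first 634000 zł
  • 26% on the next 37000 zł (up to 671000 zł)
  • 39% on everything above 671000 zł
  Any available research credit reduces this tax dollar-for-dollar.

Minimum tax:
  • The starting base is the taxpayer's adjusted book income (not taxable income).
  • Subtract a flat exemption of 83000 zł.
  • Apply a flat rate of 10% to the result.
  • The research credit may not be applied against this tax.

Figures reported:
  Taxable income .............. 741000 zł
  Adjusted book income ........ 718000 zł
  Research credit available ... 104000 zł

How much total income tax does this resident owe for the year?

63500 zł

Ordinary income tax:
  634000 zł × 12% = 76080 zł
  37000 zł × 26% = 9620 zł
  70000 zł × 39% = 27300 zł
  → 113000 zł
  Less research credit 104000 zł → 9000 zł

Minimum tax:
  Base (adjusted book income): 718000 zł
  Less exemption 83000 zł → base 635000 zł
  635000 zł × 10% = 63500 zł

63500 zł > 9000 zł, so the minimum tax is the binding amount.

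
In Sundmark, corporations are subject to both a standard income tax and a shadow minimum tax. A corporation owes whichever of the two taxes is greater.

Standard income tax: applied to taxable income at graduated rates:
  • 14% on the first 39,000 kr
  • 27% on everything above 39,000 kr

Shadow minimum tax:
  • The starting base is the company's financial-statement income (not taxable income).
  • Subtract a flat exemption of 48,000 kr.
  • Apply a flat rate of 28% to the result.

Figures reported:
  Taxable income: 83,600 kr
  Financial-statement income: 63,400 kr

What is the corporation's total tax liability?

Shadow minimum tax:
  Base (financial-statement income): 63,400 kr
  Less exemption 48,000 kr → base 15,400 kr
  15,400 kr × 28% = 4,312 kr

Standard income tax:
  39,000 kr × 14% = 5,460 kr
  44,600 kr × 27% = 12,042 kr
  → 17,502 kr

17,502 kr > 4,312 kr, so the standard income tax governs.

17,502 kr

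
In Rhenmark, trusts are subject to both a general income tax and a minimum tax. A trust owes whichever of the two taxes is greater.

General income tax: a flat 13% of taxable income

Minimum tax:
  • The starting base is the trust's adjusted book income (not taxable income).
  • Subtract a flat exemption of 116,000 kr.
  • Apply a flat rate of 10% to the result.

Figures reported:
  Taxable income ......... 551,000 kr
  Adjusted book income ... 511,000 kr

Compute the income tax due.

General income tax:
  551,000 kr × 13% = 71,630 kr

Minimum tax:
  Base (adjusted book income): 511,000 kr
  Less exemption 116,000 kr → base 395,000 kr
  395,000 kr × 10% = 39,500 kr

71,630 kr > 39,500 kr, so the general income tax governs.

71,630 kr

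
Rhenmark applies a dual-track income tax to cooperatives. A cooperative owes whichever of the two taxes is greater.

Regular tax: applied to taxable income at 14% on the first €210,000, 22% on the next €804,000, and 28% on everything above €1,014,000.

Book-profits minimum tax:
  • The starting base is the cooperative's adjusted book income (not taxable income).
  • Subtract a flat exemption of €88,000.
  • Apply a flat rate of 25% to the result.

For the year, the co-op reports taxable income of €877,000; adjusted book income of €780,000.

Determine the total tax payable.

€176,140

Regular tax:
  €210,000 × 14% = €29,400
  €667,000 × 22% = €146,740
  → €176,140

Book-profits minimum tax:
  Base (adjusted book income): €780,000
  Less exemption €88,000 → base €692,000
  €692,000 × 25% = €173,000

€176,140 > €173,000, so the regular tax governs.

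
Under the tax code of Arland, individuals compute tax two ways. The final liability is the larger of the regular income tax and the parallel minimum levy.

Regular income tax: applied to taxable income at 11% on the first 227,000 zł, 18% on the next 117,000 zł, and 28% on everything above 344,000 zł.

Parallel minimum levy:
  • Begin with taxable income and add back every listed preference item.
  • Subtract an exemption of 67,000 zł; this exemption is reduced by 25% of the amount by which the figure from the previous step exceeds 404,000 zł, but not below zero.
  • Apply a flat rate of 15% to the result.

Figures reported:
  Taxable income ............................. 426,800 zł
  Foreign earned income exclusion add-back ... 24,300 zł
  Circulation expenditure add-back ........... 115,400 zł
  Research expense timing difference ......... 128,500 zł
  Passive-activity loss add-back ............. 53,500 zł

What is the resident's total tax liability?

Regular income tax:
  227,000 zł × 11% = 24,970 zł
  117,000 zł × 18% = 21,060 zł
  82,800 zł × 28% = 23,184 zł
  → 69,214 zł

Parallel minimum levy:
  Adjusted income: 426,800 zł + 24,300 zł + 115,400 zł + 128,500 zł + 53,500 zł = 748,500 zł
  Exemption: 25% × (748,500 zł − 404,000 zł) = 86,125 zł ≥ 67,000 zł, so the exemption is fully phased out
  Base: 748,500 zł − 0 zł = 748,500 zł
  748,500 zł × 15% = 112,275 zł

112,275 zł > 69,214 zł, so the parallel minimum levy is the binding amount.

112,275 zł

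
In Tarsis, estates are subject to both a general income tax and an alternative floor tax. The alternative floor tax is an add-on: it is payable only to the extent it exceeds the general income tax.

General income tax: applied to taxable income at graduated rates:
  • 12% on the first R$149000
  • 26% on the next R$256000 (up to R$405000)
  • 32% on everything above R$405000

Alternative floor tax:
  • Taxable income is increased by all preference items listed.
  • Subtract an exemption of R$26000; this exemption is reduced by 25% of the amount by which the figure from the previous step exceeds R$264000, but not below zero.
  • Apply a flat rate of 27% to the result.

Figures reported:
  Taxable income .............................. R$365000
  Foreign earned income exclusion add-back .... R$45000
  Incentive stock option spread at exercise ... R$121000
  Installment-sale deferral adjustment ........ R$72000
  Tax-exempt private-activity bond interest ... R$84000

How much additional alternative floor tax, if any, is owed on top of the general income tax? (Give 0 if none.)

R$111450

General income tax:
  R$149000 × 12% = R$17880
  R$216000 × 26% = R$56160
  → R$74040

Alternative floor tax:
  Adjusted income: R$365000 + R$45000 + R$121000 + R$72000 + R$84000 = R$687000
  Exemption: 25% × (R$687000 − R$264000) = R$105750 ≥ R$26000, so the exemption is fully phased out
  Base: R$687000 − R$0 = R$687000
  R$687000 × 27% = R$185490

Excess of alternative floor tax over general income tax: R$185490 − R$74040 = R$111450.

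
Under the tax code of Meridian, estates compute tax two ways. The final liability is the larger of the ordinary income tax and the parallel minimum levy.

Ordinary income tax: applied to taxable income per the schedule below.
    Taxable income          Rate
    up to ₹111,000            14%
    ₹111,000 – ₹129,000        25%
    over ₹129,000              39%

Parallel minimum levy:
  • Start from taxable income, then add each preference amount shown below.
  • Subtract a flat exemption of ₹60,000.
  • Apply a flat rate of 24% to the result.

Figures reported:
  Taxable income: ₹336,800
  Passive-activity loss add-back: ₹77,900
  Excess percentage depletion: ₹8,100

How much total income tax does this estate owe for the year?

Ordinary income tax:
  ₹111,000 × 14% = ₹15,540
  ₹18,000 × 25% = ₹4,500
  ₹207,800 × 39% = ₹81,042
  → ₹101,082

Parallel minimum levy:
  Adjusted income: ₹336,800 + ₹77,900 + ₹8,100 = ₹422,800
  Less exemption ₹60,000 → base ₹362,800
  ₹362,800 × 24% = ₹87,072

₹101,082 > ₹87,072, so the ordinary income tax governs.

₹101,082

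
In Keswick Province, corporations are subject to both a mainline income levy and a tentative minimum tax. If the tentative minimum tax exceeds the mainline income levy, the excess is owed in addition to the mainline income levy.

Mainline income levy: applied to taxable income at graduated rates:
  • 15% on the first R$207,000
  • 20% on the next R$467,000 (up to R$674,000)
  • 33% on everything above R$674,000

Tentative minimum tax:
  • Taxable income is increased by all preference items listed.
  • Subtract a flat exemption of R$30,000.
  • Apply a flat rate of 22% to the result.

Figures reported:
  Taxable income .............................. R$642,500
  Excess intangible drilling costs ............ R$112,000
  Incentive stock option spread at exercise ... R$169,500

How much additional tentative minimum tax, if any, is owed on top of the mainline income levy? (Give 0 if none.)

R$78,530

Tentative minimum tax:
  Adjusted income: R$642,500 + R$112,000 + R$169,500 = R$924,000
  Less exemption R$30,000 → base R$894,000
  R$894,000 × 22% = R$196,680

Mainline income levy:
  R$207,000 × 15% = R$31,050
  R$435,500 × 20% = R$87,100
  → R$118,150

Excess of tentative minimum tax over mainline income levy: R$196,680 − R$118,150 = R$78,530.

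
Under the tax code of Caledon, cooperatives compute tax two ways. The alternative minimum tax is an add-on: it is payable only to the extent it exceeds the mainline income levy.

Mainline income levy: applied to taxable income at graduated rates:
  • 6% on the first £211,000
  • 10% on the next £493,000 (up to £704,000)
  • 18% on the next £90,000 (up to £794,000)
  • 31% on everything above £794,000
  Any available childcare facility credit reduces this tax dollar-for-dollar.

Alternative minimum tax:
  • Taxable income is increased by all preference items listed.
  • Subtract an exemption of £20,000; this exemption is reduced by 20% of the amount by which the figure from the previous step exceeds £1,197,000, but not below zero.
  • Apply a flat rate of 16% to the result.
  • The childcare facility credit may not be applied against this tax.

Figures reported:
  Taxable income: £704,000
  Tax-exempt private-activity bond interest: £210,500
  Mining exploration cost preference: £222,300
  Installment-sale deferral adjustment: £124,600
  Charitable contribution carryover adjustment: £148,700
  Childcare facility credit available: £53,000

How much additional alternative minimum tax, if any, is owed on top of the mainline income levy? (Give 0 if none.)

£216,656

Alternative minimum tax:
  Adjusted income: £704,000 + £210,500 + £222,300 + £124,600 + £148,700 = £1,410,100
  Exemption: 20% × (£1,410,100 − £1,197,000) = £42,620 ≥ £20,000, so the exemption is fully phased out
  Base: £1,410,100 − £0 = £1,410,100
  £1,410,100 × 16% = £225,616

Mainline income levy:
  £211,000 × 6% = £12,660
  £493,000 × 10% = £49,300
  → £61,960
  Less childcare facility credit £53,000 → £8,960

Excess of alternative minimum tax over mainline income levy: £225,616 − £8,960 = £216,656.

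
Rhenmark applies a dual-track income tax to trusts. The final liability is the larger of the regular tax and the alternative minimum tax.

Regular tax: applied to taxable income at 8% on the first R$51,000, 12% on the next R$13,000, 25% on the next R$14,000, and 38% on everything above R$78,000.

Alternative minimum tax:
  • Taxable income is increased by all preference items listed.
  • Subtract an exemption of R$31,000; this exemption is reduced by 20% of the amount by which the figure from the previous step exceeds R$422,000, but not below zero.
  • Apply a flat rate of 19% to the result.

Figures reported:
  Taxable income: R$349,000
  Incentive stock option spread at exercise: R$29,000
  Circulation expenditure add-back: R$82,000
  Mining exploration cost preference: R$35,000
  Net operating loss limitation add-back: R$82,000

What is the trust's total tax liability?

R$112,120

Regular tax:
  R$51,000 × 8% = R$4,080
  R$13,000 × 12% = R$1,560
  R$14,000 × 25% = R$3,500
  R$271,000 × 38% = R$102,980
  → R$112,120

Alternative minimum tax:
  Adjusted income: R$349,000 + R$29,000 + R$82,000 + R$35,000 + R$82,000 = R$577,000
  Exemption: 20% × (R$577,000 − R$422,000) = R$31,000 ≥ R$31,000, so the exemption is fully phased out
  Base: R$577,000 − R$0 = R$577,000
  R$577,000 × 19% = R$109,630

R$112,120 > R$109,630, so the regular tax governs.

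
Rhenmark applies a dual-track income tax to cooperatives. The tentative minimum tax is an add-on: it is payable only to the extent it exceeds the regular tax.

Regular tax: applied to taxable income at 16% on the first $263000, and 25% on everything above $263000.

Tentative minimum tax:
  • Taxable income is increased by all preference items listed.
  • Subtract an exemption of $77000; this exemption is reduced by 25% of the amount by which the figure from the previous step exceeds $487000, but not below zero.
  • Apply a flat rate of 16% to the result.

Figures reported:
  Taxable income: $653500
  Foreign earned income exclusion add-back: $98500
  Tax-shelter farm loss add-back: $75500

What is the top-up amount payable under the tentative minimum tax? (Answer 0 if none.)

$0

Regular tax:
  $263000 × 16% = $42080
  $390500 × 25% = $97625
  → $139705

Tentative minimum tax:
  Adjusted income: $653500 + $98500 + $75500 = $827500
  Exemption: 25% × ($827500 − $487000) = $85125 ≥ $77000, so the exemption is fully phased out
  Base: $827500 − $0 = $827500
  $827500 × 16% = $132400

$132400 ≤ $139705, so no add-on is due.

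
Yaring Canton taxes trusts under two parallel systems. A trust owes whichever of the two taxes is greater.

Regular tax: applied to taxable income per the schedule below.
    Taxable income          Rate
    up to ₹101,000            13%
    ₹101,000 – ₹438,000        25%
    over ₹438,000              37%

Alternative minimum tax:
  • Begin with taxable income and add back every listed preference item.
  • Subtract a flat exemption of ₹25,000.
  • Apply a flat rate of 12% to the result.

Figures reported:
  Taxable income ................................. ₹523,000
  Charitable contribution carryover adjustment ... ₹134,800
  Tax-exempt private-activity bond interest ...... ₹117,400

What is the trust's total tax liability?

₹128,830

Regular tax:
  ₹101,000 × 13% = ₹13,130
  ₹337,000 × 25% = ₹84,250
  ₹85,000 × 37% = ₹31,450
  → ₹128,830

Alternative minimum tax:
  Adjusted income: ₹523,000 + ₹134,800 + ₹117,400 = ₹775,200
  Less exemption ₹25,000 → base ₹750,200
  ₹750,200 × 12% = ₹90,024

₹128,830 > ₹90,024, so the regular tax governs.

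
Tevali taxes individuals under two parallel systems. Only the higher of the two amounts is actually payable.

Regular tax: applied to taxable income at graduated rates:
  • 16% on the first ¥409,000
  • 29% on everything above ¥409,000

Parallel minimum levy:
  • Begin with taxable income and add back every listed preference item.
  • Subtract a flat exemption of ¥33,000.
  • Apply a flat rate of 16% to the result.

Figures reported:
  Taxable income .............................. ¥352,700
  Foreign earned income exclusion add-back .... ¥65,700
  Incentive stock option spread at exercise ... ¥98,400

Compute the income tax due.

Parallel minimum levy:
  Adjusted income: ¥352,700 + ¥65,700 + ¥98,400 = ¥516,800
  Less exemption ¥33,000 → base ¥483,800
  ¥483,800 × 16% = ¥77,408

Regular tax:
  ¥352,700 × 16% = ¥56,432

¥77,408 > ¥56,432, so the parallel minimum levy is the binding amount.

¥77,408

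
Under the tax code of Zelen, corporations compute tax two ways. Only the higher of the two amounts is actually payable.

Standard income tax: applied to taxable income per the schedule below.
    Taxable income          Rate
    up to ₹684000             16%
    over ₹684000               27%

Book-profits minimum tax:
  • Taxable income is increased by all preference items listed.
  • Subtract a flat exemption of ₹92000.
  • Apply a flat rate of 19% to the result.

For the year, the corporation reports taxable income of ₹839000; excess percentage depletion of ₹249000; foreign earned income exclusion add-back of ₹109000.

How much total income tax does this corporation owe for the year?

Book-profits minimum tax:
  Adjusted income: ₹839000 + ₹249000 + ₹109000 = ₹1197000
  Less exemption ₹92000 → base ₹1105000
  ₹1105000 × 19% = ₹209950

Standard income tax:
  ₹684000 × 16% = ₹109440
  ₹155000 × 27% = ₹41850
  → ₹151290

₹209950 > ₹151290, so the book-profits minimum tax is the binding amount.

₹209950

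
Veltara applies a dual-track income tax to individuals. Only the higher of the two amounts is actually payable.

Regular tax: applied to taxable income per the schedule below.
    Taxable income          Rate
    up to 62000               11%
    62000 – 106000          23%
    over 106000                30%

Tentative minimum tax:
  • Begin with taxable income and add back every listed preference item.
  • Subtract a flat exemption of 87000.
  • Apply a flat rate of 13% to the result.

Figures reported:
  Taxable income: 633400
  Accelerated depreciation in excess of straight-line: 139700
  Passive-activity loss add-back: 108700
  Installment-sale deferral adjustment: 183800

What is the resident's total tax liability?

175160

Tentative minimum tax:
  Adjusted income: 633400 + 139700 + 108700 + 183800 = 1065600
  Less exemption 87000 → base 978600
  978600 × 13% = 127218

Regular tax:
  62000 × 11% = 6820
  44000 × 23% = 10120
  527400 × 30% = 158220
  → 175160

175160 > 127218, so the regular tax governs.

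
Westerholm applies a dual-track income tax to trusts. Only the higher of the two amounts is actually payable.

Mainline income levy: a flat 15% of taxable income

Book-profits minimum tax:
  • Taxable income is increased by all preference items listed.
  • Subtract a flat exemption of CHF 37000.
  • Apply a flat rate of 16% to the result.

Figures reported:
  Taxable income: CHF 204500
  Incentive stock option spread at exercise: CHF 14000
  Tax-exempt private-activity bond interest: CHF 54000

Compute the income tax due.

Book-profits minimum tax:
  Adjusted income: CHF 204500 + CHF 14000 + CHF 54000 = CHF 272500
  Less exemption CHF 37000 → base CHF 235500
  CHF 235500 × 16% = CHF 37680

Mainline income levy:
  CHF 204500 × 15% = CHF 30675

CHF 37680 > CHF 30675, so the book-profits minimum tax is the binding amount.

CHF 37680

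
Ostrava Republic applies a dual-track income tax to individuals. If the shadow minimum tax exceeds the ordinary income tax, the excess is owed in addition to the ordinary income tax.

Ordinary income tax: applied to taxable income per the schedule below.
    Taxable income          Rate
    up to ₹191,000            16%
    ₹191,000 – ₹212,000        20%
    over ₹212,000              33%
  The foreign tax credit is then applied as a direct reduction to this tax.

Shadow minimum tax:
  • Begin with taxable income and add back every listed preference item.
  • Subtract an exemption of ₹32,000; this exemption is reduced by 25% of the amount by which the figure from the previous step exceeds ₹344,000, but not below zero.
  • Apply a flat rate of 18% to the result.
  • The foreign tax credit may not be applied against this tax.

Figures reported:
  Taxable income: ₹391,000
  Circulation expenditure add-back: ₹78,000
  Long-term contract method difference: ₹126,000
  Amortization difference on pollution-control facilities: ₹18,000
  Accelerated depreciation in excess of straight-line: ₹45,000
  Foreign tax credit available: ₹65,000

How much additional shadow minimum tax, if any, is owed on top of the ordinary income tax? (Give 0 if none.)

₹89,610

Shadow minimum tax:
  Adjusted income: ₹391,000 + ₹78,000 + ₹126,000 + ₹18,000 + ₹45,000 = ₹658,000
  Exemption: 25% × (₹658,000 − ₹344,000) = ₹78,500 ≥ ₹32,000, so the exemption is fully phased out
  Base: ₹658,000 − ₹0 = ₹658,000
  ₹658,000 × 18% = ₹118,440

Ordinary income tax:
  ₹191,000 × 16% = ₹30,560
  ₹21,000 × 20% = ₹4,200
  ₹179,000 × 33% = ₹59,070
  → ₹93,830
  Less foreign tax credit ₹65,000 → ₹28,830

Excess of shadow minimum tax over ordinary income tax: ₹118,440 − ₹28,830 = ₹89,610.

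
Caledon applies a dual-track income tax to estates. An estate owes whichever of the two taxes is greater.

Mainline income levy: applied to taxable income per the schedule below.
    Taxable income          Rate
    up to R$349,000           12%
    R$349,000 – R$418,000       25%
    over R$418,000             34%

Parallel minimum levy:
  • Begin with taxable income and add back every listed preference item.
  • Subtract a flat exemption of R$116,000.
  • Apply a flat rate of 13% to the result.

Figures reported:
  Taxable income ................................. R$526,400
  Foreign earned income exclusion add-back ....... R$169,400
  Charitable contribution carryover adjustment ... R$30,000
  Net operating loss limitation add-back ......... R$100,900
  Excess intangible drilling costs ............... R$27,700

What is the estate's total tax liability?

Parallel minimum levy:
  Adjusted income: R$526,400 + R$169,400 + R$30,000 + R$100,900 + R$27,700 = R$854,400
  Less exemption R$116,000 → base R$738,400
  R$738,400 × 13% = R$95,992

Mainline income levy:
  R$349,000 × 12% = R$41,880
  R$69,000 × 25% = R$17,250
  R$108,400 × 34% = R$36,856
  → R$95,986

R$95,992 > R$95,986, so the parallel minimum levy is the binding amount.

R$95,992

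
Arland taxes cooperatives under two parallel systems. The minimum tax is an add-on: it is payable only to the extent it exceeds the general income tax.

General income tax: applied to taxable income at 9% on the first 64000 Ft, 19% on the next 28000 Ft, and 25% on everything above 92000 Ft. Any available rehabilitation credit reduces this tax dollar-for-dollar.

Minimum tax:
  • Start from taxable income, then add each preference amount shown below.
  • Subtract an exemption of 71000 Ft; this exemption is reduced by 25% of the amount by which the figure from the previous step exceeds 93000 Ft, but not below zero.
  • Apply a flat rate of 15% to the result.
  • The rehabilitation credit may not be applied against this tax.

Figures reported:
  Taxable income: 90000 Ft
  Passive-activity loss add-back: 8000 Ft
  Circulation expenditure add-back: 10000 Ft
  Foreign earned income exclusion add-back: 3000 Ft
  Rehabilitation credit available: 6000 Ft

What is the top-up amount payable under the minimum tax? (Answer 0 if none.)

General income tax:
  64000 Ft × 9% = 5760 Ft
  26000 Ft × 19% = 4940 Ft
  → 10700 Ft
  Less rehabilitation credit 6000 Ft → 4700 Ft

Minimum tax:
  Adjusted income: 90000 Ft + 8000 Ft + 10000 Ft + 3000 Ft = 111000 Ft
  Exemption: 71000 Ft − 25% × (111000 Ft − 93000 Ft) = 71000 Ft − 4500 Ft = 66500 Ft
  Base: 111000 Ft − 66500 Ft = 44500 Ft
  44500 Ft × 15% = 6675 Ft

Excess of minimum tax over general income tax: 6675 Ft − 4700 Ft = 1975 Ft.

1975 Ft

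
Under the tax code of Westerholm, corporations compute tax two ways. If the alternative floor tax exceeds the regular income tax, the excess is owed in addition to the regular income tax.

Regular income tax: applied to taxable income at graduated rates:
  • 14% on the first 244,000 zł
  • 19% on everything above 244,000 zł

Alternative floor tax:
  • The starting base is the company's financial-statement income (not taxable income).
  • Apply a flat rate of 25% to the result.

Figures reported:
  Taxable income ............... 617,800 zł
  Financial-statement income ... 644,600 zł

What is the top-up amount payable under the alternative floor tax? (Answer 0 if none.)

Regular income tax:
  244,000 zł × 14% = 34,160 zł
  373,800 zł × 19% = 71,022 zł
  → 105,182 zł

Alternative floor tax:
  Base (financial-statement income): 644,600 zł
  644,600 zł × 25% = 161,150 zł

Excess of alternative floor tax over regular income tax: 161,150 zł − 105,182 zł = 55,968 zł.

55,968 zł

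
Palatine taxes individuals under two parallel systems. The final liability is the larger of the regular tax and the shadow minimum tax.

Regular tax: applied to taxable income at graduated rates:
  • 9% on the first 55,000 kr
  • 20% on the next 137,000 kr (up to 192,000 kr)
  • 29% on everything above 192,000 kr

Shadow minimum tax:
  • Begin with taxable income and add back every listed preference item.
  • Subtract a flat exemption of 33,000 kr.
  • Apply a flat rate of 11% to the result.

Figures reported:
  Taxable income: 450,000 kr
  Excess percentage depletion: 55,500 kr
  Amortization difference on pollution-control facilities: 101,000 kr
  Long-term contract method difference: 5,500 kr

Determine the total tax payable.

107,170 kr

Shadow minimum tax:
  Adjusted income: 450,000 kr + 55,500 kr + 101,000 kr + 5,500 kr = 612,000 kr
  Less exemption 33,000 kr → base 579,000 kr
  579,000 kr × 11% = 63,690 kr

Regular tax:
  55,000 kr × 9% = 4,950 kr
  137,000 kr × 20% = 27,400 kr
  258,000 kr × 29% = 74,820 kr
  → 107,170 kr

107,170 kr > 63,690 kr, so the regular tax governs.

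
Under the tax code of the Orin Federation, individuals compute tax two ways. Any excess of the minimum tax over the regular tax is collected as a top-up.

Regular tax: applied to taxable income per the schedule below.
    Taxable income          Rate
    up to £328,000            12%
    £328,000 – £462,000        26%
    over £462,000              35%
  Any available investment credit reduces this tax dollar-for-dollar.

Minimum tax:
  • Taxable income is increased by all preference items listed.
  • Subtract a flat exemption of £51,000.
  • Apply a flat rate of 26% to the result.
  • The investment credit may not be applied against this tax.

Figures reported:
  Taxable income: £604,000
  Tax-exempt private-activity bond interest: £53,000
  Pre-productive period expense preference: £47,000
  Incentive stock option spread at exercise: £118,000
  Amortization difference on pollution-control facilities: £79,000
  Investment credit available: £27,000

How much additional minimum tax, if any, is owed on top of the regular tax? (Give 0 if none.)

Regular tax:
  £328,000 × 12% = £39,360
  £134,000 × 26% = £34,840
  £142,000 × 35% = £49,700
  → £123,900
  Less investment credit £27,000 → £96,900

Minimum tax:
  Adjusted income: £604,000 + £53,000 + £47,000 + £118,000 + £79,000 = £901,000
  Less exemption £51,000 → base £850,000
  £850,000 × 26% = £221,000

Excess of minimum tax over regular tax: £221,000 − £96,900 = £124,100.

£124,100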